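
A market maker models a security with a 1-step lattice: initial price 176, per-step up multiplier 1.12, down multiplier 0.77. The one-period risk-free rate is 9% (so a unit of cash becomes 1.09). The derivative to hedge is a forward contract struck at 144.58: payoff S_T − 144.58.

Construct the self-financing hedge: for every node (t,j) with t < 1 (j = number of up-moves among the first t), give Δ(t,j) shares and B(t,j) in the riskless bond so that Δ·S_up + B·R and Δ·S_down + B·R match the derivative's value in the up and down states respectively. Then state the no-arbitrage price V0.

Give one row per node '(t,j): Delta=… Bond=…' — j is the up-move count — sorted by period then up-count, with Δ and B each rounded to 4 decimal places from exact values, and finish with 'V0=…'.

(0,0): Delta=1.0000 Bond=-132.6422
V0=43.3578

The replicating-portfolio and risk-neutral prices coincide; use p* = (1.09−0.77)/(1.12−0.77) = 0.9143 for the latter.
Payoff layer (t=1): V(1,0)=-9.0600, V(1,1)=52.5400
  t=0,j=0: stock 176.0000 → up 197.1200 (V=52.5400), down 135.5200 (V=-9.0600). Price 43.3578; hedge Δ=1.0000, bond B=-132.6422.
Each (Δ,B) replicates both successor values, so the strategy is self-financing and V0 is arbitrage-free.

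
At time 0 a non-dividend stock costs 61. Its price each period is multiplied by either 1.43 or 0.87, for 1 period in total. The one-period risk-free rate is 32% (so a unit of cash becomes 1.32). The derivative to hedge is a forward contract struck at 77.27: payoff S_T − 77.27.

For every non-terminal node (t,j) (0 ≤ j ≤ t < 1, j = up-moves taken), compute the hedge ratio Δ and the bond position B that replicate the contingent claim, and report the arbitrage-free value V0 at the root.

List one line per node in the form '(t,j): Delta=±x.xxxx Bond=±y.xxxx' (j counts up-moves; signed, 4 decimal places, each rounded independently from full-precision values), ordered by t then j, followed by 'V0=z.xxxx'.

No-arbitrage ⇒ martingale measure with p* = (R−d)/(u−d) = 0.8036.
Terminal values V(1,·): V(1,0)=-24.2000, V(1,1)=9.9600
(0,0): S=61.0000. Δ = (V_up−V_dn)/(S_up−S_dn) = (9.9600−-24.2000)/(87.2300−53.0700) = 1.0000. V = [p*·9.9600 + (1−p*)·-24.2000]/1.32 = 2.4621. B = V − Δ·S = -58.5379.
The time-0 hedge costs 2.4621, which is the no-arbitrage price.

(0,0): Delta=1.0000 Bond=-58.5379
V0=2.4621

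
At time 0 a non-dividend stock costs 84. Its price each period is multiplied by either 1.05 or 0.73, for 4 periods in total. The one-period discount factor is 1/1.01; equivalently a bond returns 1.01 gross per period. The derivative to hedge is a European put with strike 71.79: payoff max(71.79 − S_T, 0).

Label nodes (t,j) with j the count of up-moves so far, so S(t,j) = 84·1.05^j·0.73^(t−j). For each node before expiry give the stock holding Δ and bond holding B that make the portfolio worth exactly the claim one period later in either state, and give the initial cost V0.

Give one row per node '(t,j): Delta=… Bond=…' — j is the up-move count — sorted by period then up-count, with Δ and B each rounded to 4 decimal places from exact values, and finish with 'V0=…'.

Risk-neutral probability p* = (R−d)/(u−d) = (1.01−0.73)/(1.05−0.73) = 0.8750.
At expiry t=4: V(4,0)=47.9355, V(4,1)=37.4787, V(4,2)=22.4381, V(4,3)=0.8044, V(4,4)=0.0000
  t=3,j=0: stock 32.6774 → up 34.3113 (V=37.4787), down 23.8545 (V=47.9355). Price 38.4018; hedge Δ=-1.0000, bond B=71.0792.
  t=3,j=1: stock 47.0018 → up 49.3519 (V=22.4381), down 34.3113 (V=37.4787). Price 24.0774; hedge Δ=-1.0000, bond B=71.0792.
  t=3,j=2: stock 67.6053 → up 70.9856 (V=0.8044), down 49.3519 (V=22.4381). Price 3.4739; hedge Δ=-1.0000, bond B=71.0792.
  t=3,j=3: stock 97.2405 → up 102.1025 (V=0.0000), down 70.9856 (V=0.8044). Price 0.0996; hedge Δ=-0.0259, bond B=2.6134.
  t=2,j=0: stock 44.7636 → up 47.0018 (V=24.0774), down 32.6774 (V=38.4018). Price 25.6119; hedge Δ=-1.0000, bond B=70.3755.
  t=2,j=1: stock 64.3860 → up 67.6053 (V=3.4739), down 47.0018 (V=24.0774). Price 5.9895; hedge Δ=-1.0000, bond B=70.3755.
  t=2,j=2: stock 92.6100 → up 97.2405 (V=0.0996), down 67.6053 (V=3.4739). Price 0.5162; hedge Δ=-0.1139, bond B=11.0610.
  t=1,j=0: stock 61.3200 → up 64.3860 (V=5.9895), down 44.7636 (V=25.6119). Price 8.3587; hedge Δ=-1.0000, bond B=69.6787.
  t=1,j=1: stock 88.2000 → up 92.6100 (V=0.5162), down 64.3860 (V=5.9895). Price 1.1885; hedge Δ=-0.1939, bond B=18.2924.
  t=0,j=0: stock 84.0000 → up 88.2000 (V=1.1885), down 61.3200 (V=8.3587). Price 2.0641; hedge Δ=-0.2667, bond B=24.4710.
Self-financing check: at every node Δ·S+B equals the discounted successor values.

(0,0): Delta=-0.2667 Bond=24.4710
(1,0): Delta=-1.0000 Bond=69.6787
(1,1): Delta=-0.1939 Bond=18.2924
(2,0): Delta=-1.0000 Bond=70.3755
(2,1): Delta=-1.0000 Bond=70.3755
(2,2): Delta=-0.1139 Bond=11.0610
(3,0): Delta=-1.0000 Bond=71.0792
(3,1): Delta=-1.0000 Bond=71.0792
(3,2): Delta=-1.0000 Bond=71.0792
(3,3): Delta=-0.0259 Bond=2.6134
V0=2.0641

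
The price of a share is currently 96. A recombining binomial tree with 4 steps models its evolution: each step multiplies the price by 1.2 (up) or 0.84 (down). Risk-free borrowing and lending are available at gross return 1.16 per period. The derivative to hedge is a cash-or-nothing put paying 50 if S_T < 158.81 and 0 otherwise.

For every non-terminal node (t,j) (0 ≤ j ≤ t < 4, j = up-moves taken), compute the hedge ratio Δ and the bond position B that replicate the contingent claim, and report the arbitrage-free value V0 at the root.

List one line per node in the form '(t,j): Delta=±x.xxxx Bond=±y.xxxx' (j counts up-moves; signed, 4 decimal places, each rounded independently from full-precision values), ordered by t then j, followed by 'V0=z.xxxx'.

(0,0): Delta=-0.6510 Bond=72.8686
(1,0): Delta=0.0000 Bond=32.0329
(1,1): Delta=-0.7079 Bond=91.0894
(2,0): Delta=0.0000 Bond=37.1581
(2,1): Delta=0.0000 Bond=37.1581
(2,2): Delta=-0.7699 Bond=114.2269
(3,0): Delta=0.0000 Bond=43.1034
(3,1): Delta=0.0000 Bond=43.1034
(3,2): Delta=0.0000 Bond=43.1034
(3,3): Delta=-0.8372 Bond=143.6782
V0=10.3749

Risk-neutral probability p* = (R−d)/(u−d) = (1.16−0.84)/(1.2−0.84) = 0.8889.
Terminal values V(4,·): V(4,0)=50.0000, V(4,1)=50.0000, V(4,2)=50.0000, V(4,3)=50.0000, V(4,4)=0.0000
Node (3,0) S=56.8996: V=(p*·50.0000+(1−p*)·50.0000)/1.16=43.1034; Δ=(50.0000−50.0000)/(68.2795−47.7957)=0.0000; B=V−Δ·S=43.1034
Node (3,1) S=81.2851: V=(p*·50.0000+(1−p*)·50.0000)/1.16=43.1034; Δ=(50.0000−50.0000)/(97.5421−68.2795)=0.0000; B=V−Δ·S=43.1034
Node (3,2) S=116.1216: V=(p*·50.0000+(1−p*)·50.0000)/1.16=43.1034; Δ=(50.0000−50.0000)/(139.3459−97.5421)=0.0000; B=V−Δ·S=43.1034
Node (3,3) S=165.8880: V=(p*·0.0000+(1−p*)·50.0000)/1.16=4.7893; Δ=(0.0000−50.0000)/(199.0656−139.3459)=-0.8372; B=V−Δ·S=143.6782
Node (2,0) S=67.7376: V=(p*·43.1034+(1−p*)·43.1034)/1.16=37.1581; Δ=(43.1034−43.1034)/(81.2851−56.8996)=0.0000; B=V−Δ·S=37.1581
Node (2,1) S=96.7680: V=(p*·43.1034+(1−p*)·43.1034)/1.16=37.1581; Δ=(43.1034−43.1034)/(116.1216−81.2851)=0.0000; B=V−Δ·S=37.1581
Node (2,2) S=138.2400: V=(p*·4.7893+(1−p*)·43.1034)/1.16=7.7986; Δ=(4.7893−43.1034)/(165.8880−116.1216)=-0.7699; B=V−Δ·S=114.2269
Node (1,0) S=80.6400: V=(p*·37.1581+(1−p*)·37.1581)/1.16=32.0329; Δ=(37.1581−37.1581)/(96.7680−67.7376)=0.0000; B=V−Δ·S=32.0329
Node (1,1) S=115.2000: V=(p*·7.7986+(1−p*)·37.1581)/1.16=9.5352; Δ=(7.7986−37.1581)/(138.2400−96.7680)=-0.7079; B=V−Δ·S=91.0894
Node (0,0) S=96.0000: V=(p*·9.5352+(1−p*)·32.0329)/1.16=10.3749; Δ=(9.5352−32.0329)/(115.2000−80.6400)=-0.6510; B=V−Δ·S=72.8686
The time-0 hedge costs 10.3749, which is the no-arbitrage price.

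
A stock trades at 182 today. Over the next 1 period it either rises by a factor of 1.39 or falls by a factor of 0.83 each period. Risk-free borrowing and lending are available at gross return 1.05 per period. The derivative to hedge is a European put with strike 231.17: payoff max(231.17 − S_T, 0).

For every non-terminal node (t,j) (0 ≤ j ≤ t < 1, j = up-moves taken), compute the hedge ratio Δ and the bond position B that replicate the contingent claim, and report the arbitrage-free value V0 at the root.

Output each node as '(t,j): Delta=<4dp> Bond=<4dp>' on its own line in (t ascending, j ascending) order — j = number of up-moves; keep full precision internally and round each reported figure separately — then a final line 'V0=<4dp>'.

Under the risk-neutral measure, an up-move has probability p* = (R−d)/(u−d) = 0.3929 and values discount at R = 1.05.
Terminal values V(1,·): V(1,0)=80.1100, V(1,1)=0.0000
Node (0,0) S=182.0000: V=(p*·0.0000+(1−p*)·80.1100)/1.05=46.3221; Δ=(0.0000−80.1100)/(252.9800−151.0600)=-0.7860; B=V−Δ·S=189.3757
Root portfolio cost Δ·182+B reproduces V0=46.3221.

(0,0): Delta=-0.7860 Bond=189.3757
V0=46.3221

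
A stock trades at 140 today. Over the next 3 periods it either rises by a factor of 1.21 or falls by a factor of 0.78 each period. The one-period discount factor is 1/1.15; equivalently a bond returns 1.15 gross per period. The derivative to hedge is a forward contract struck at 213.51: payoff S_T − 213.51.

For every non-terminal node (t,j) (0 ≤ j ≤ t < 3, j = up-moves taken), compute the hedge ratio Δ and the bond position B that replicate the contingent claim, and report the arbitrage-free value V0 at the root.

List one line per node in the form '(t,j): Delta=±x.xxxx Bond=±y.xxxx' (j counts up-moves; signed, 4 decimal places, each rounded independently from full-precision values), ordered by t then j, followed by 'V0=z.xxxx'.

Risk-neutral probability p* = (R−d)/(u−d) = (1.15−0.78)/(1.21−0.78) = 0.8605.
Terminal values V(3,·): V(3,0)=-147.0727, V(3,1)=-110.4470, V(3,2)=-53.6303, V(3,3)=34.5085
(2,0): S=85.1760. Δ = (V_up−V_dn)/(S_up−S_dn) = (-110.4470−-147.0727)/(103.0630−66.4373) = 1.0000. V = [p*·-110.4470 + (1−p*)·-147.0727]/1.15 = -100.4849. B = V − Δ·S = -185.6609.
(2,1): S=132.1320. Δ = (V_up−V_dn)/(S_up−S_dn) = (-53.6303−-110.4470)/(159.8797−103.0630) = 1.0000. V = [p*·-53.6303 + (1−p*)·-110.4470]/1.15 = -53.5289. B = V − Δ·S = -185.6609.
(2,2): S=204.9740. Δ = (V_up−V_dn)/(S_up−S_dn) = (34.5085−-53.6303)/(248.0185−159.8797) = 1.0000. V = [p*·34.5085 + (1−p*)·-53.6303]/1.15 = 19.3131. B = V − Δ·S = -185.6609.
(1,0): S=109.2000. Δ = (V_up−V_dn)/(S_up−S_dn) = (-53.5289−-100.4849)/(132.1320−85.1760) = 1.0000. V = [p*·-53.5289 + (1−p*)·-100.4849]/1.15 = -52.2442. B = V − Δ·S = -161.4442.
(1,1): S=169.4000. Δ = (V_up−V_dn)/(S_up−S_dn) = (19.3131−-53.5289)/(204.9740−132.1320) = 1.0000. V = [p*·19.3131 + (1−p*)·-53.5289]/1.15 = 7.9558. B = V − Δ·S = -161.4442.
(0,0): S=140.0000. Δ = (V_up−V_dn)/(S_up−S_dn) = (7.9558−-52.2442)/(169.4000−109.2000) = 1.0000. V = [p*·7.9558 + (1−p*)·-52.2442]/1.15 = -0.3863. B = V − Δ·S = -140.3863.
Root portfolio cost Δ·140+B reproduces V0=-0.3863.

(0,0): Delta=1.0000 Bond=-140.3863
(1,0): Delta=1.0000 Bond=-161.4442
(1,1): Delta=1.0000 Bond=-161.4442
(2,0): Delta=1.0000 Bond=-185.6609
(2,1): Delta=1.0000 Bond=-185.6609
(2,2): Delta=1.0000 Bond=-185.6609
V0=-0.3863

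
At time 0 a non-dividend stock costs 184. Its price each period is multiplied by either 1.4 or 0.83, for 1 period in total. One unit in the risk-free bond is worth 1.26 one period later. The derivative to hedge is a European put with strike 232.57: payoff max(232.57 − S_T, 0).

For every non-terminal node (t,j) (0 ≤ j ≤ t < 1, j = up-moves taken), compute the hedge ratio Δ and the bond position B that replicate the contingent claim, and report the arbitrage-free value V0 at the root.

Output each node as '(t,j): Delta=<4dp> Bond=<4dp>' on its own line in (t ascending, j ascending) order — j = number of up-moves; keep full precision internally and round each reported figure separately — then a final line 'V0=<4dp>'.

Risk-neutral probability p* = (R−d)/(u−d) = (1.26−0.83)/(1.4−0.83) = 0.7544.
Terminal payoffs: V(1,0)=79.8500, V(1,1)=0.0000
(0,0): S=184.0000. Δ = (V_up−V_dn)/(S_up−S_dn) = (0.0000−79.8500)/(257.6000−152.7200) = -0.7613. V = [p*·0.0000 + (1−p*)·79.8500]/1.26 = 15.5653. B = V − Δ·S = 155.6530.
Each (Δ,B) replicates both successor values, so the strategy is self-financing and V0 is arbitrage-free.

(0,0): Delta=-0.7613 Bond=155.6530
V0=15.5653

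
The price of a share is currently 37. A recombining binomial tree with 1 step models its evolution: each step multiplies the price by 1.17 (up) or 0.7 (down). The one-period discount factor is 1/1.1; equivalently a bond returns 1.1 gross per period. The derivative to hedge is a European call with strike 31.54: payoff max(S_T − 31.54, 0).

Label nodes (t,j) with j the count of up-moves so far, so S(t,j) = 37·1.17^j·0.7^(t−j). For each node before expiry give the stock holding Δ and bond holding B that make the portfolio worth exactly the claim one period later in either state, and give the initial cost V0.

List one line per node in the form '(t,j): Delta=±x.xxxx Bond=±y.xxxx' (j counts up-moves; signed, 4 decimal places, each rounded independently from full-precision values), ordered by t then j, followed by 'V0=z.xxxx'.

Under the risk-neutral measure, an up-move has probability p* = (R−d)/(u−d) = 0.8511 and values discount at R = 1.1.
Payoff layer (t=1): V(1,0)=0.0000, V(1,1)=11.7500
(0,0): S=37.0000. Δ = (V_up−V_dn)/(S_up−S_dn) = (11.7500−0.0000)/(43.2900−25.9000) = 0.6757. V = [p*·11.7500 + (1−p*)·0.0000]/1.1 = 9.0909. B = V − Δ·S = -15.9091.
Root portfolio cost Δ·37+B reproduces V0=9.0909.

(0,0): Delta=0.6757 Bond=-15.9091
V0=9.0909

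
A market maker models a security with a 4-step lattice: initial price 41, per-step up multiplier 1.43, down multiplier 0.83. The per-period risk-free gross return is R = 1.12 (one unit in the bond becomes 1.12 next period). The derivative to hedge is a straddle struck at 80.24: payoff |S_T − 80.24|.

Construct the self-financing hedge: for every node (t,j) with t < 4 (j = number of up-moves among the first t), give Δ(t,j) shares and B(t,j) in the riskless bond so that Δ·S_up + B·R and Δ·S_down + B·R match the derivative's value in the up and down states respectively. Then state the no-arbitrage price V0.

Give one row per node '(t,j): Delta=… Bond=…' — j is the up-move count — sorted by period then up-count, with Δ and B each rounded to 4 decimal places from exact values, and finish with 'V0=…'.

(0,0): Delta=-0.1262 Bond=27.2093
(1,0): Delta=-0.6485 Bond=48.2479
(1,1): Delta=0.1979 Bond=11.4752
(2,0): Delta=-1.0000 Bond=63.9668
(2,1): Delta=-0.4303 Bond=43.4237
(2,2): Delta=0.5877 Bond=-19.8277
(3,0): Delta=-1.0000 Bond=71.6429
(3,1): Delta=-1.0000 Bond=71.6429
(3,2): Delta=-0.0769 Bond=24.0395
(3,3): Delta=1.0000 Bond=-71.6429
V0=22.0362

Under the risk-neutral measure, an up-move has probability p* = (R−d)/(u−d) = 0.4833 and values discount at R = 1.12.
At expiry t=4: V(4,0)=60.7821, V(4,1)=46.7161, V(4,2)=22.4820, V(4,3)=19.2708, V(4,4)=91.2063
  t=3,j=0: stock 23.4433 → up 33.5239 (V=46.7161), down 19.4579 (V=60.7821). Price 48.1996; hedge Δ=-1.0000, bond B=71.6429.
  t=3,j=1: stock 40.3902 → up 57.7580 (V=22.4820), down 33.5239 (V=46.7161). Price 31.2527; hedge Δ=-1.0000, bond B=71.6429.
  t=3,j=2: stock 69.5879 → up 99.5108 (V=19.2708), down 57.7580 (V=22.4820). Price 18.6874; hedge Δ=-0.0769, bond B=24.0395.
  t=3,j=3: stock 119.8925 → up 171.4463 (V=91.2063), down 99.5108 (V=19.2708). Price 48.2496; hedge Δ=1.0000, bond B=-71.6429.
  t=2,j=0: stock 28.2449 → up 40.3902 (V=31.2527), down 23.4433 (V=48.1996). Price 35.7219; hedge Δ=-1.0000, bond B=63.9668.
  t=2,j=1: stock 48.6629 → up 69.5879 (V=18.6874), down 40.3902 (V=31.2527). Price 22.4817; hedge Δ=-0.4303, bond B=43.4237.
  t=2,j=2: stock 83.8409 → up 119.8925 (V=48.2496), down 69.5879 (V=18.6874). Price 29.4427; hedge Δ=0.5877, bond B=-19.8277.
  t=1,j=0: stock 34.0300 → up 48.6629 (V=22.4817), down 28.2449 (V=35.7219). Price 26.1808; hedge Δ=-0.6485, bond B=48.2479.
  t=1,j=1: stock 58.6300 → up 83.8409 (V=29.4427), down 48.6629 (V=22.4817). Price 23.0769; hedge Δ=0.1979, bond B=11.4752.
  t=0,j=0: stock 41.0000 → up 58.6300 (V=23.0769), down 34.0300 (V=26.1808). Price 22.0362; hedge Δ=-0.1262, bond B=27.2093.
Root portfolio cost Δ·41+B reproduces V0=22.0362.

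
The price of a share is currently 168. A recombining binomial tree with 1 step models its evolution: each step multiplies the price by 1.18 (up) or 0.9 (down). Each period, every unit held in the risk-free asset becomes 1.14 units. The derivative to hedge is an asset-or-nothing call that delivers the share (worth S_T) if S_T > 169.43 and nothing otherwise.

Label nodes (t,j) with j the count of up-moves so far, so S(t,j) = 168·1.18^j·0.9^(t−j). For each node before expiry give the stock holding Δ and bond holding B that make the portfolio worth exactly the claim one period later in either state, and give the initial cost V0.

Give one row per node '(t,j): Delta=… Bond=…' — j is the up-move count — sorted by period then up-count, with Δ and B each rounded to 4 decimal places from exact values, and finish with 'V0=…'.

The replicating-portfolio and risk-neutral prices coincide; use p* = (1.14−0.9)/(1.18−0.9) = 0.8571 for the latter.
Payoff layer (t=1): V(1,0)=0.0000, V(1,1)=198.2400
  t=0,j=0: stock 168.0000 → up 198.2400 (V=198.2400), down 151.2000 (V=0.0000). Price 149.0526; hedge Δ=4.2143, bond B=-558.9474.
Check: Δ(0,0)·S0 + B(0,0) = 149.0526 = V0.

(0,0): Delta=4.2143 Bond=-558.9474
V0=149.0526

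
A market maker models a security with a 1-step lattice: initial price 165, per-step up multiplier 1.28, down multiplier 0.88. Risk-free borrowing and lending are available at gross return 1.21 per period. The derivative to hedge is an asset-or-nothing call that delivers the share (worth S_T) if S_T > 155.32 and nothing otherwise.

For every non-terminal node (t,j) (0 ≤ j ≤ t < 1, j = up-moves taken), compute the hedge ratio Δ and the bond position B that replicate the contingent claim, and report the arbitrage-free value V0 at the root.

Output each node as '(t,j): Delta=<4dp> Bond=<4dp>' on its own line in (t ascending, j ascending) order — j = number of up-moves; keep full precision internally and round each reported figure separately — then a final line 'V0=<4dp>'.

(0,0): Delta=3.2000 Bond=-384.0000
V0=144.0000

No-arbitrage ⇒ martingale measure with p* = (R−d)/(u−d) = 0.8250.
Terminal values V(1,·): V(1,0)=0.0000, V(1,1)=211.2000
Node (0,0) S=165.0000: V=(p*·211.2000+(1−p*)·0.0000)/1.21=144.0000; Δ=(211.2000−0.0000)/(211.2000−145.2000)=3.2000; B=V−Δ·S=-384.0000
Root portfolio cost Δ·165+B reproduces V0=144.0000.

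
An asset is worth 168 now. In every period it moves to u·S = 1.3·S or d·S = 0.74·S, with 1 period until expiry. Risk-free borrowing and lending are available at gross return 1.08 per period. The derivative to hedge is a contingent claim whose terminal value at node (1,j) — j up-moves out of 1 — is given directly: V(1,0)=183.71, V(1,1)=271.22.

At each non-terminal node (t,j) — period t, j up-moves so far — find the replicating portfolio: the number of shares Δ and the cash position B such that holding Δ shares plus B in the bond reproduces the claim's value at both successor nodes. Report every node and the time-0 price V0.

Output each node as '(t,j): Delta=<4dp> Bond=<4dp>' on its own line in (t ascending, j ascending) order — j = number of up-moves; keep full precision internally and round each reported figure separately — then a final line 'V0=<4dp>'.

(0,0): Delta=0.9302 Bond=63.0294
V0=219.2973

No-arbitrage ⇒ martingale measure with p* = (R−d)/(u−d) = 0.6071.
At expiry t=1: V(1,0)=183.7100, V(1,1)=271.2200
Node (0,0) S=168.0000: V=(p*·271.2200+(1−p*)·183.7100)/1.08=219.2973; Δ=(271.2200−183.7100)/(218.4000−124.3200)=0.9302; B=V−Δ·S=63.0294
Root portfolio cost Δ·168+B reproduces V0=219.2973.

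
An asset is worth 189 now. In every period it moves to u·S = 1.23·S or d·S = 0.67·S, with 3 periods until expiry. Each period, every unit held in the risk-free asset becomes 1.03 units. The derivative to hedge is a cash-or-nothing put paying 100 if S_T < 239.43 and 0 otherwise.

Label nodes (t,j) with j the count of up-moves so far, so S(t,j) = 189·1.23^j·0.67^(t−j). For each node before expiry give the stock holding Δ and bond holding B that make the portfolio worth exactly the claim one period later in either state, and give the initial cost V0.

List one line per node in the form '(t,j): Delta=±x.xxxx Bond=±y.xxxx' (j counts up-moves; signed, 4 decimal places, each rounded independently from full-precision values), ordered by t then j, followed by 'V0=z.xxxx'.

No-arbitrage ⇒ martingale measure with p* = (R−d)/(u−d) = 0.6429.
Payoff layer (t=3): V(3,0)=100.0000, V(3,1)=100.0000, V(3,2)=100.0000, V(3,3)=0.0000
Node (2,0) S=84.8421: V=(p*·100.0000+(1−p*)·100.0000)/1.03=97.0874; Δ=(100.0000−100.0000)/(104.3558−56.8442)=0.0000; B=V−Δ·S=97.0874
Node (2,1) S=155.7549: V=(p*·100.0000+(1−p*)·100.0000)/1.03=97.0874; Δ=(100.0000−100.0000)/(191.5785−104.3558)=0.0000; B=V−Δ·S=97.0874
Node (2,2) S=285.9381: V=(p*·0.0000+(1−p*)·100.0000)/1.03=34.6741; Δ=(0.0000−100.0000)/(351.7039−191.5785)=-0.6245; B=V−Δ·S=213.2455
Node (1,0) S=126.6300: V=(p*·97.0874+(1−p*)·97.0874)/1.03=94.2596; Δ=(97.0874−97.0874)/(155.7549−84.8421)=0.0000; B=V−Δ·S=94.2596
Node (1,1) S=232.4700: V=(p*·34.6741+(1−p*)·97.0874)/1.03=55.3054; Δ=(34.6741−97.0874)/(285.9381−155.7549)=-0.4794; B=V−Δ·S=166.7577
Node (0,0) S=189.0000: V=(p*·55.3054+(1−p*)·94.2596)/1.03=67.2015; Δ=(55.3054−94.2596)/(232.4700−126.6300)=-0.3680; B=V−Δ·S=136.7627
The time-0 hedge costs 67.2015, which is the no-arbitrage price.

(0,0): Delta=-0.3680 Bond=136.7627
(1,0): Delta=0.0000 Bond=94.2596
(1,1): Delta=-0.4794 Bond=166.7577
(2,0): Delta=0.0000 Bond=97.0874
(2,1): Delta=0.0000 Bond=97.0874
(2,2): Delta=-0.6245 Bond=213.2455
V0=67.2015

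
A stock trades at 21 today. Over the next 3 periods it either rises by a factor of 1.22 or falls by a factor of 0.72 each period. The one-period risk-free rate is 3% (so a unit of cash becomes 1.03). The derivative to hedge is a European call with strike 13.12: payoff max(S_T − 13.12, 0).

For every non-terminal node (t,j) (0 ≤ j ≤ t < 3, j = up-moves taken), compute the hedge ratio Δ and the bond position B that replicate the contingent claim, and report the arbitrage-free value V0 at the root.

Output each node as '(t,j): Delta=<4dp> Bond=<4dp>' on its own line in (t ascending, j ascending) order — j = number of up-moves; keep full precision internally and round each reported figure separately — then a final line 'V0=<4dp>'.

(0,0): Delta=0.9315 Bond=-10.3036
(1,0): Delta=0.7422 Bond=-7.7507
(1,1): Delta=1.0000 Bond=-12.3669
(2,0): Delta=0.0297 Bond=-0.2257
(2,1): Delta=1.0000 Bond=-12.7379
(2,2): Delta=1.0000 Bond=-12.7379
V0=9.2586

No-arbitrage ⇒ martingale measure with p* = (R−d)/(u−d) = 0.6200.
Terminal payoffs: V(3,0)=0.0000, V(3,1)=0.1614, V(3,2)=9.3846, V(3,3)=25.0128
(2,0): S=10.8864. Δ = (V_up−V_dn)/(S_up−S_dn) = (0.1614−0.0000)/(13.2814−7.8382) = 0.0297. V = [p*·0.1614 + (1−p*)·0.0000]/1.03 = 0.0972. B = V − Δ·S = -0.2257.
(2,1): S=18.4464. Δ = (V_up−V_dn)/(S_up−S_dn) = (9.3846−0.1614)/(22.5046−13.2814) = 1.0000. V = [p*·9.3846 + (1−p*)·0.1614]/1.03 = 5.7085. B = V − Δ·S = -12.7379.
(2,2): S=31.2564. Δ = (V_up−V_dn)/(S_up−S_dn) = (25.0128−9.3846)/(38.1328−22.5046) = 1.0000. V = [p*·25.0128 + (1−p*)·9.3846]/1.03 = 18.5185. B = V − Δ·S = -12.7379.
(1,0): S=15.1200. Δ = (V_up−V_dn)/(S_up−S_dn) = (5.7085−0.0972)/(18.4464−10.8864) = 0.7422. V = [p*·5.7085 + (1−p*)·0.0972]/1.03 = 3.4721. B = V − Δ·S = -7.7507.
(1,1): S=25.6200. Δ = (V_up−V_dn)/(S_up−S_dn) = (18.5185−5.7085)/(31.2564−18.4464) = 1.0000. V = [p*·18.5185 + (1−p*)·5.7085]/1.03 = 13.2531. B = V − Δ·S = -12.3669.
(0,0): S=21.0000. Δ = (V_up−V_dn)/(S_up−S_dn) = (13.2531−3.4721)/(25.6200−15.1200) = 0.9315. V = [p*·13.2531 + (1−p*)·3.4721]/1.03 = 9.2586. B = V − Δ·S = -10.3036.
Self-financing check: at every node Δ·S+B equals the discounted successor values.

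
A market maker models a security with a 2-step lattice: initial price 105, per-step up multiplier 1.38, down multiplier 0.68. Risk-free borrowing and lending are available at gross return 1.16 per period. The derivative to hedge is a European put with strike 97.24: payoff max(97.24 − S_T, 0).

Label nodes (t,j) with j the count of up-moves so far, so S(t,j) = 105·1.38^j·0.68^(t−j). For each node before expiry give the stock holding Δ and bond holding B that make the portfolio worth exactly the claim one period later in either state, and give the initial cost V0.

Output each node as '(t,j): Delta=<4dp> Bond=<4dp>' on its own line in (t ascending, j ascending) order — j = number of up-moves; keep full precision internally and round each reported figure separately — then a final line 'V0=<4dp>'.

(0,0): Delta=-0.1795 Bond=22.4188
(1,0): Delta=-0.9741 Bond=82.7456
(1,1): Delta=0.0000 Bond=0.0000
V0=3.5740

Since d<R<u, set p* = (R−d)/(u−d) = 0.6857; price each node as the discounted p*-expectation of its children.
Terminal payoffs: V(2,0)=48.6880, V(2,1)=0.0000, V(2,2)=0.0000
(1,0): S=71.4000. Δ = (V_up−V_dn)/(S_up−S_dn) = (0.0000−48.6880)/(98.5320−48.5520) = -0.9741. V = [p*·0.0000 + (1−p*)·48.6880]/1.16 = 13.1913. B = V − Δ·S = 82.7456.
(1,1): S=144.9000. Δ = (V_up−V_dn)/(S_up−S_dn) = (0.0000−0.0000)/(199.9620−98.5320) = 0.0000. V = [p*·0.0000 + (1−p*)·0.0000]/1.16 = 0.0000. B = V − Δ·S = 0.0000.
(0,0): S=105.0000. Δ = (V_up−V_dn)/(S_up−S_dn) = (0.0000−13.1913)/(144.9000−71.4000) = -0.1795. V = [p*·0.0000 + (1−p*)·13.1913]/1.16 = 3.5740. B = V − Δ·S = 22.4188.
The time-0 hedge costs 3.5740, which is the no-arbitrage price.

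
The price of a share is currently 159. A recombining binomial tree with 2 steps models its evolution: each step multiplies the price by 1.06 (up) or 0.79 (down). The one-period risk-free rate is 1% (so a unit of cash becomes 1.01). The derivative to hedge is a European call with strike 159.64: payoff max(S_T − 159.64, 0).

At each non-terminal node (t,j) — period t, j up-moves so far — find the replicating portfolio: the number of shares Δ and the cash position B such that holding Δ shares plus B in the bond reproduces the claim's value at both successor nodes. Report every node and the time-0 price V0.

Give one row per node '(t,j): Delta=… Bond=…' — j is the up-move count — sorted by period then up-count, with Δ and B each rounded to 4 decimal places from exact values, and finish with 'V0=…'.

(0,0): Delta=0.3573 Bond=-44.4341
(1,0): Delta=0.0000 Bond=0.0000
(1,1): Delta=0.4178 Bond=-55.0781
V0=12.3741

Since d<R<u, set p* = (R−d)/(u−d) = 0.8148; price each node as the discounted p*-expectation of its children.
Terminal payoffs: V(2,0)=0.0000, V(2,1)=0.0000, V(2,2)=19.0124
Node (1,0) S=125.6100: V=(p*·0.0000+(1−p*)·0.0000)/1.01=0.0000; Δ=(0.0000−0.0000)/(133.1466−99.2319)=0.0000; B=V−Δ·S=0.0000
Node (1,1) S=168.5400: V=(p*·19.0124+(1−p*)·0.0000)/1.01=15.3382; Δ=(19.0124−0.0000)/(178.6524−133.1466)=0.4178; B=V−Δ·S=-55.0781
Node (0,0) S=159.0000: V=(p*·15.3382+(1−p*)·0.0000)/1.01=12.3741; Δ=(15.3382−0.0000)/(168.5400−125.6100)=0.3573; B=V−Δ·S=-44.4341
Each (Δ,B) replicates both successor values, so the strategy is self-financing and V0 is arbitrage-free.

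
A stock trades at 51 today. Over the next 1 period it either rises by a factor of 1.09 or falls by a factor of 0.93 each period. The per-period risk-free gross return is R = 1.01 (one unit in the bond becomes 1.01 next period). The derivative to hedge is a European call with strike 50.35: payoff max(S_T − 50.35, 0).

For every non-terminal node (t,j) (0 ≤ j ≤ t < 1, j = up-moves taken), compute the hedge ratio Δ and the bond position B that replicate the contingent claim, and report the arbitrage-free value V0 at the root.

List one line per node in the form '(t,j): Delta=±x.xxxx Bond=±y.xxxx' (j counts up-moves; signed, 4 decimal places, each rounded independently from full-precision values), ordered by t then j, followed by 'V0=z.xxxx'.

Under the risk-neutral measure, an up-move has probability p* = (R−d)/(u−d) = 0.5000 and values discount at R = 1.01.
Terminal values V(1,·): V(1,0)=0.0000, V(1,1)=5.2400
Node (0,0) S=51.0000: V=(p*·5.2400+(1−p*)·0.0000)/1.01=2.5941; Δ=(5.2400−0.0000)/(55.5900−47.4300)=0.6422; B=V−Δ·S=-30.1559
Each (Δ,B) replicates both successor values, so the strategy is self-financing and V0 is arbitrage-free.

(0,0): Delta=0.6422 Bond=-30.1559
V0=2.5941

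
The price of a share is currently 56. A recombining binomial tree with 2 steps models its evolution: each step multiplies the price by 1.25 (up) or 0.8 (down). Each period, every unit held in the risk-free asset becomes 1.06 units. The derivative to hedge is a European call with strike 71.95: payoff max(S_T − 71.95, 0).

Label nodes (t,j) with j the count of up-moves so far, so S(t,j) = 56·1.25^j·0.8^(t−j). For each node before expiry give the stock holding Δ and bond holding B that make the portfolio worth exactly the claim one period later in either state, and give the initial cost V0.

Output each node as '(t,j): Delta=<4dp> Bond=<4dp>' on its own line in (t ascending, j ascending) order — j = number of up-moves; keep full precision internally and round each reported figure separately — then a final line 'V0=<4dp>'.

(0,0): Delta=0.3363 Bond=-14.2153
(1,0): Delta=0.0000 Bond=0.0000
(1,1): Delta=0.4937 Bond=-26.0797
V0=4.6200

The replicating-portfolio and risk-neutral prices coincide; use p* = (1.06−0.8)/(1.25−0.8) = 0.5778 for the latter.
Terminal payoffs: V(2,0)=0.0000, V(2,1)=0.0000, V(2,2)=15.5500
Node (1,0) S=44.8000: V=(p*·0.0000+(1−p*)·0.0000)/1.06=0.0000; Δ=(0.0000−0.0000)/(56.0000−35.8400)=0.0000; B=V−Δ·S=0.0000
Node (1,1) S=70.0000: V=(p*·15.5500+(1−p*)·0.0000)/1.06=8.4759; Δ=(15.5500−0.0000)/(87.5000−56.0000)=0.4937; B=V−Δ·S=-26.0797
Node (0,0) S=56.0000: V=(p*·8.4759+(1−p*)·0.0000)/1.06=4.6200; Δ=(8.4759−0.0000)/(70.0000−44.8000)=0.3363; B=V−Δ·S=-14.2153
Each (Δ,B) replicates both successor values, so the strategy is self-financing and V0 is arbitrage-free.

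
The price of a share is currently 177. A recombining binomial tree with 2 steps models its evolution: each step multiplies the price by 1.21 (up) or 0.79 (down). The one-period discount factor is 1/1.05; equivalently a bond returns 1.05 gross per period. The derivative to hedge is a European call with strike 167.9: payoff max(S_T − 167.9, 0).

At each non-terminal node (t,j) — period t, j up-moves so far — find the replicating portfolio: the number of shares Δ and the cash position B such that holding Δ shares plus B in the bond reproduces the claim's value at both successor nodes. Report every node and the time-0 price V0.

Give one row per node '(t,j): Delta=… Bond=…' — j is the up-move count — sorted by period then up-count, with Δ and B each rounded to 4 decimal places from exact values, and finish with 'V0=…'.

(0,0): Delta=0.7197 Bond=-95.1161
(1,0): Delta=0.0220 Bond=-2.3186
(1,1): Delta=1.0000 Bond=-159.9048
V0=32.2700

Under the risk-neutral measure, an up-move has probability p* = (R−d)/(u−d) = 0.6190 and values discount at R = 1.05.
Terminal values V(2,·): V(2,0)=0.0000, V(2,1)=1.2943, V(2,2)=91.2457
(1,0): S=139.8300. Δ = (V_up−V_dn)/(S_up−S_dn) = (1.2943−0.0000)/(169.1943−110.4657) = 0.0220. V = [p*·1.2943 + (1−p*)·0.0000]/1.05 = 0.7631. B = V − Δ·S = -2.3186.
(1,1): S=214.1700. Δ = (V_up−V_dn)/(S_up−S_dn) = (91.2457−1.2943)/(259.1457−169.1943) = 1.0000. V = [p*·91.2457 + (1−p*)·1.2943]/1.05 = 54.2652. B = V − Δ·S = -159.9048.
(0,0): S=177.0000. Δ = (V_up−V_dn)/(S_up−S_dn) = (54.2652−0.7631)/(214.1700−139.8300) = 0.7197. V = [p*·54.2652 + (1−p*)·0.7631]/1.05 = 32.2700. B = V − Δ·S = -95.1161.
Each (Δ,B) replicates both successor values, so the strategy is self-financing and V0 is arbitrage-free.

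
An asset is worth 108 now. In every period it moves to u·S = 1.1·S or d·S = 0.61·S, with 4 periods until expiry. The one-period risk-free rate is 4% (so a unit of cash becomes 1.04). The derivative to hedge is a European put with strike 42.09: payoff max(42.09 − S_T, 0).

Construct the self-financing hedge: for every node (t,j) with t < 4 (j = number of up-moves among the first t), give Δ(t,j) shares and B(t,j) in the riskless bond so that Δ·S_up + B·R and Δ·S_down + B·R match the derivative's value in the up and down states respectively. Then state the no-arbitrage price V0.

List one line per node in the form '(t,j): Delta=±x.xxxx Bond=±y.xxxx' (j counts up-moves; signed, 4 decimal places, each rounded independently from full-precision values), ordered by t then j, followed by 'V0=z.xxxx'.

No-arbitrage ⇒ martingale measure with p* = (R−d)/(u−d) = 0.8776.
Terminal values V(4,·): V(4,0)=27.1365, V(4,1)=15.1247, V(4,2)=0.0000, V(4,3)=0.0000, V(4,4)=0.0000
(3,0): S=24.5139. Δ = (V_up−V_dn)/(S_up−S_dn) = (15.1247−27.1365)/(26.9653−14.9535) = -1.0000. V = [p*·15.1247 + (1−p*)·27.1365]/1.04 = 15.9572. B = V − Δ·S = 40.4712.
(3,1): S=44.2055. Δ = (V_up−V_dn)/(S_up−S_dn) = (0.0000−15.1247)/(48.6260−26.9653) = -0.6983. V = [p*·0.0000 + (1−p*)·15.1247]/1.04 = 1.7808. B = V − Δ·S = 32.6474.
(3,2): S=79.7148. Δ = (V_up−V_dn)/(S_up−S_dn) = (0.0000−0.0000)/(87.6863−48.6260) = 0.0000. V = [p*·0.0000 + (1−p*)·0.0000]/1.04 = 0.0000. B = V − Δ·S = 0.0000.
(3,3): S=143.7480. Δ = (V_up−V_dn)/(S_up−S_dn) = (0.0000−0.0000)/(158.1228−87.6863) = 0.0000. V = [p*·0.0000 + (1−p*)·0.0000]/1.04 = 0.0000. B = V − Δ·S = 0.0000.
(2,0): S=40.1868. Δ = (V_up−V_dn)/(S_up−S_dn) = (1.7808−15.9572)/(44.2055−24.5139) = -0.7199. V = [p*·1.7808 + (1−p*)·15.9572]/1.04 = 3.3814. B = V − Δ·S = 32.3129.
(2,1): S=72.4680. Δ = (V_up−V_dn)/(S_up−S_dn) = (0.0000−1.7808)/(79.7148−44.2055) = -0.0501. V = [p*·0.0000 + (1−p*)·1.7808]/1.04 = 0.2097. B = V − Δ·S = 3.8439.
(2,2): S=130.6800. Δ = (V_up−V_dn)/(S_up−S_dn) = (0.0000−0.0000)/(143.7480−79.7148) = 0.0000. V = [p*·0.0000 + (1−p*)·0.0000]/1.04 = 0.0000. B = V − Δ·S = 0.0000.
(1,0): S=65.8800. Δ = (V_up−V_dn)/(S_up−S_dn) = (0.2097−3.3814)/(72.4680−40.1868) = -0.0983. V = [p*·0.2097 + (1−p*)·3.3814]/1.04 = 0.5750. B = V − Δ·S = 7.0480.
(1,1): S=118.8000. Δ = (V_up−V_dn)/(S_up−S_dn) = (0.0000−0.2097)/(130.6800−72.4680) = -0.0036. V = [p*·0.0000 + (1−p*)·0.2097]/1.04 = 0.0247. B = V − Δ·S = 0.4526.
(0,0): S=108.0000. Δ = (V_up−V_dn)/(S_up−S_dn) = (0.0247−0.5750)/(118.8000−65.8800) = -0.0104. V = [p*·0.0247 + (1−p*)·0.5750]/1.04 = 0.0885. B = V − Δ·S = 1.2117.
Check: Δ(0,0)·S0 + B(0,0) = 0.0885 = V0.

(0,0): Delta=-0.0104 Bond=1.2117
(1,0): Delta=-0.0983 Bond=7.0480
(1,1): Delta=-0.0036 Bond=0.4526
(2,0): Delta=-0.7199 Bond=32.3129
(2,1): Delta=-0.0501 Bond=3.8439
(2,2): Delta=0.0000 Bond=0.0000
(3,0): Delta=-1.0000 Bond=40.4712
(3,1): Delta=-0.6983 Bond=32.6474
(3,2): Delta=0.0000 Bond=0.0000
(3,3): Delta=0.0000 Bond=0.0000
V0=0.0885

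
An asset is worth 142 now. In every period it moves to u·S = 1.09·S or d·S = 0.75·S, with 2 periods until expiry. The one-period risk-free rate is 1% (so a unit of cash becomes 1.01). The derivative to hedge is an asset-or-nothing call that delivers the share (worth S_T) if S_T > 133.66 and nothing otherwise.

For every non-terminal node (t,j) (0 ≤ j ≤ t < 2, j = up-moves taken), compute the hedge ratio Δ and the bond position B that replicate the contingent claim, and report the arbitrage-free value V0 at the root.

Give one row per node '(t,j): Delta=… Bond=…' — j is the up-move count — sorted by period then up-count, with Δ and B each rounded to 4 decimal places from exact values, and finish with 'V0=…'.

(0,0): Delta=2.6457 Bond=-278.9815
(1,0): Delta=0.0000 Bond=0.0000
(1,1): Delta=3.2059 Bond=-368.4702
V0=96.7136

Since d<R<u, set p* = (R−d)/(u−d) = 0.7647; price each node as the discounted p*-expectation of its children.
At expiry t=2: V(2,0)=0.0000, V(2,1)=0.0000, V(2,2)=168.7102
(1,0): S=106.5000. Δ = (V_up−V_dn)/(S_up−S_dn) = (0.0000−0.0000)/(116.0850−79.8750) = 0.0000. V = [p*·0.0000 + (1−p*)·0.0000]/1.01 = 0.0000. B = V − Δ·S = 0.0000.
(1,1): S=154.7800. Δ = (V_up−V_dn)/(S_up−S_dn) = (168.7102−0.0000)/(168.7102−116.0850) = 3.2059. V = [p*·168.7102 + (1−p*)·0.0000]/1.01 = 127.7363. B = V − Δ·S = -368.4702.
(0,0): S=142.0000. Δ = (V_up−V_dn)/(S_up−S_dn) = (127.7363−0.0000)/(154.7800−106.5000) = 2.6457. V = [p*·127.7363 + (1−p*)·0.0000]/1.01 = 96.7136. B = V − Δ·S = -278.9815.
Root portfolio cost Δ·142+B reproduces V0=96.7136.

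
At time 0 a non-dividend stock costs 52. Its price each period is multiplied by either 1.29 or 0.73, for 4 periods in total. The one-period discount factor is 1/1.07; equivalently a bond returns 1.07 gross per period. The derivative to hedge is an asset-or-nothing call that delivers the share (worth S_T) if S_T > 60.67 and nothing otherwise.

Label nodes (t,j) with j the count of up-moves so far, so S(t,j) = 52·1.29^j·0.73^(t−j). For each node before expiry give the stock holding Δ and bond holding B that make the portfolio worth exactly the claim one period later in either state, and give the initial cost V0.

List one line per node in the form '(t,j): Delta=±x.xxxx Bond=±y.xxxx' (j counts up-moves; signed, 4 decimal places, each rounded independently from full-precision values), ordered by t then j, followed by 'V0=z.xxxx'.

Since d<R<u, set p* = (R−d)/(u−d) = 0.6071; price each node as the discounted p*-expectation of its children.
Terminal payoffs: V(4,0)=0.0000, V(4,1)=0.0000, V(4,2)=0.0000, V(4,3)=81.4883, V(4,4)=143.9999
Node (3,0) S=20.2289: V=(p*·0.0000+(1−p*)·0.0000)/1.07=0.0000; Δ=(0.0000−0.0000)/(26.0953−14.7671)=0.0000; B=V−Δ·S=0.0000
Node (3,1) S=35.7469: V=(p*·0.0000+(1−p*)·0.0000)/1.07=0.0000; Δ=(0.0000−0.0000)/(46.1135−26.0953)=0.0000; B=V−Δ·S=0.0000
Node (3,2) S=63.1692: V=(p*·81.4883+(1−p*)·0.0000)/1.07=46.2384; Δ=(81.4883−0.0000)/(81.4883−46.1135)=2.3036; B=V−Δ·S=-99.2765
Node (3,3) S=111.6278: V=(p*·143.9999+(1−p*)·81.4883)/1.07=111.6278; Δ=(143.9999−81.4883)/(143.9999−81.4883)=1.0000; B=V−Δ·S=0.0000
Node (2,0) S=27.7108: V=(p*·0.0000+(1−p*)·0.0000)/1.07=0.0000; Δ=(0.0000−0.0000)/(35.7469−20.2289)=0.0000; B=V−Δ·S=0.0000
Node (2,1) S=48.9684: V=(p*·46.2384+(1−p*)·0.0000)/1.07=26.2367; Δ=(46.2384−0.0000)/(63.1692−35.7469)=1.6862; B=V−Δ·S=-56.3318
Node (2,2) S=86.5332: V=(p*·111.6278+(1−p*)·46.2384)/1.07=80.3169; Δ=(111.6278−46.2384)/(111.6278−63.1692)=1.3494; B=V−Δ·S=-36.4500
Node (1,0) S=37.9600: V=(p*·26.2367+(1−p*)·0.0000)/1.07=14.8873; Δ=(26.2367−0.0000)/(48.9684−27.7108)=1.2342; B=V−Δ·S=-31.9640
Node (1,1) S=67.0800: V=(p*·80.3169+(1−p*)·26.2367)/1.07=55.2067; Δ=(80.3169−26.2367)/(86.5332−48.9684)=1.4397; B=V−Δ·S=-41.3651
Node (0,0) S=52.0000: V=(p*·55.2067+(1−p*)·14.8873)/1.07=36.7915; Δ=(55.2067−14.8873)/(67.0800−37.9600)=1.3846; B=V−Δ·S=-35.2073
Each (Δ,B) replicates both successor values, so the strategy is self-financing and V0 is arbitrage-free.

(0,0): Delta=1.3846 Bond=-35.2073
(1,0): Delta=1.2342 Bond=-31.9640
(1,1): Delta=1.4397 Bond=-41.3651
(2,0): Delta=0.0000 Bond=0.0000
(2,1): Delta=1.6862 Bond=-56.3318
(2,2): Delta=1.3494 Bond=-36.4500
(3,0): Delta=0.0000 Bond=0.0000
(3,1): Delta=0.0000 Bond=0.0000
(3,2): Delta=2.3036 Bond=-99.2765
(3,3): Delta=1.0000 Bond=0.0000
V0=36.7915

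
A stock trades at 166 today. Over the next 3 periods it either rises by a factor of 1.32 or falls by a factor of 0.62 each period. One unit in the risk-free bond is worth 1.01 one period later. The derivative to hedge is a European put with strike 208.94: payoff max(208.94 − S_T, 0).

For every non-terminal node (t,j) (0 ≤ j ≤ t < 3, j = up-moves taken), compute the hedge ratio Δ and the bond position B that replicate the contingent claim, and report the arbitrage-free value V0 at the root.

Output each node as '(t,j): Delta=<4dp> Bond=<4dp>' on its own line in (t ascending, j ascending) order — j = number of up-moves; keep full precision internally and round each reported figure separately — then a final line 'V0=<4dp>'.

The replicating-portfolio and risk-neutral prices coincide; use p* = (1.01−0.62)/(1.32−0.62) = 0.5571 for the latter.
Payoff layer (t=3): V(3,0)=169.3776, V(3,1)=124.7103, V(3,2)=29.6122, V(3,3)=0.0000
  t=2,j=0: stock 63.8104 → up 84.2297 (V=124.7103), down 39.5624 (V=169.3776). Price 143.0609; hedge Δ=-1.0000, bond B=206.8713.
  t=2,j=1: stock 135.8544 → up 179.3278 (V=29.6122), down 84.2297 (V=124.7103). Price 71.0169; hedge Δ=-1.0000, bond B=206.8713.
  t=2,j=2: stock 289.2384 → up 381.7947 (V=0.0000), down 179.3278 (V=29.6122). Price 12.9841; hedge Δ=-0.1463, bond B=55.2873.
  t=1,j=0: stock 102.9200 → up 135.8544 (V=71.0169), down 63.8104 (V=143.0609). Price 101.9031; hedge Δ=-1.0000, bond B=204.8231.
  t=1,j=1: stock 219.1200 → up 289.2384 (V=12.9841), down 135.8544 (V=71.0169). Price 38.3013; hedge Δ=-0.3783, bond B=121.2053.
  t=0,j=0: stock 166.0000 → up 219.1200 (V=38.3013), down 102.9200 (V=101.9031). Price 65.8097; hedge Δ=-0.5473, bond B=156.6693.
Check: Δ(0,0)·S0 + B(0,0) = 65.8097 = V0.

(0,0): Delta=-0.5473 Bond=156.6693
(1,0): Delta=-1.0000 Bond=204.8231
(1,1): Delta=-0.3783 Bond=121.2053
(2,0): Delta=-1.0000 Bond=206.8713
(2,1): Delta=-1.0000 Bond=206.8713
(2,2): Delta=-0.1463 Bond=55.2873
V0=65.8097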